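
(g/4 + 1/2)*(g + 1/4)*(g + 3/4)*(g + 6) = g^4/4 + 9*g^3/4 + 323*g^2/64 + 27*g/8 + 9/16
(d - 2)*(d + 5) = d^2 + 3*d - 10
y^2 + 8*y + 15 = (y + 3)*(y + 5)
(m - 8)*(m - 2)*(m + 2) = m^3 - 8*m^2 - 4*m + 32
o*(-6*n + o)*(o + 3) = -6*n*o^2 - 18*n*o + o^3 + 3*o^2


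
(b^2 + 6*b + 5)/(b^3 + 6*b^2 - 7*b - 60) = (b + 1)/(b^2 + b - 12)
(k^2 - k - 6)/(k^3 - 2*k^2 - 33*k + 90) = (k + 2)/(k^2 + k - 30)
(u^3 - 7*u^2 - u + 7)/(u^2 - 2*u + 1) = (u^2 - 6*u - 7)/(u - 1)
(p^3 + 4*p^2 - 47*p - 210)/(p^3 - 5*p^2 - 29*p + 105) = (p + 6)/(p - 3)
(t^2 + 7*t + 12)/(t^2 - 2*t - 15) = (t + 4)/(t - 5)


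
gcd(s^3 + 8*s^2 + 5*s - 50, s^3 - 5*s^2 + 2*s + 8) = s - 2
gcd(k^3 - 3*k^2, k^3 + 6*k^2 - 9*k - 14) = 1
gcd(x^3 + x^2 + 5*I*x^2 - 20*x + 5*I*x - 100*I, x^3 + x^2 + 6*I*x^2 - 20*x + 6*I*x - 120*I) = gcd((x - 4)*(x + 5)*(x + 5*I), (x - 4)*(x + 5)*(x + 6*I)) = x^2 + x - 20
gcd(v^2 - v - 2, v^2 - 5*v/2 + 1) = v - 2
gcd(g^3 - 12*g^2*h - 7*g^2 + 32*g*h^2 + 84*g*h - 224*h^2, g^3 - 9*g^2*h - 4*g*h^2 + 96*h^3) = g^2 - 12*g*h + 32*h^2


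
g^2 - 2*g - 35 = (g - 7)*(g + 5)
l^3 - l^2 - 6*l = l*(l - 3)*(l + 2)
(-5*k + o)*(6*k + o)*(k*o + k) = -30*k^3*o - 30*k^3 + k^2*o^2 + k^2*o + k*o^3 + k*o^2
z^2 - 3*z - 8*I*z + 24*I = (z - 3)*(z - 8*I)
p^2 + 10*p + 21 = (p + 3)*(p + 7)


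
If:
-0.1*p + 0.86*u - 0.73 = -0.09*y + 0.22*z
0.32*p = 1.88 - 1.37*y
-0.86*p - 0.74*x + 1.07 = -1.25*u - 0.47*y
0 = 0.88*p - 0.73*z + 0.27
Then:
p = 0.829545454545455*z - 0.306818181818182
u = 0.372550192126665*z + 0.662051897347263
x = 3.83793895301916 - 0.457823916839789*z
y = 1.44392833443928 - 0.193762441937624*z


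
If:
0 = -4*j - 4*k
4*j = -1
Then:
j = -1/4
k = 1/4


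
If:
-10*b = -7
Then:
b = 7/10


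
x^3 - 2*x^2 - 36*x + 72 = (x - 6)*(x - 2)*(x + 6)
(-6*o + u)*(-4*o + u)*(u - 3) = 24*o^2*u - 72*o^2 - 10*o*u^2 + 30*o*u + u^3 - 3*u^2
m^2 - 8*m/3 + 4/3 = (m - 2)*(m - 2/3)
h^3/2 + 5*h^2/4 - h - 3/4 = (h/2 + 1/4)*(h - 1)*(h + 3)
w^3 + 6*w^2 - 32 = (w - 2)*(w + 4)^2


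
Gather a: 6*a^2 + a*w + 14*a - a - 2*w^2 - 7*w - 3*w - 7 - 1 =6*a^2 + a*(w + 13) - 2*w^2 - 10*w - 8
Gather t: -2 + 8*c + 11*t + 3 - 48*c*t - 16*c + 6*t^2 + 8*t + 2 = -8*c + 6*t^2 + t*(19 - 48*c) + 3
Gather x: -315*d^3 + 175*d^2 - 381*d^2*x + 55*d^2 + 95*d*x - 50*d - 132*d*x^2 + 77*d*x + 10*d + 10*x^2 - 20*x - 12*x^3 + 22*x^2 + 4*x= -315*d^3 + 230*d^2 - 40*d - 12*x^3 + x^2*(32 - 132*d) + x*(-381*d^2 + 172*d - 16)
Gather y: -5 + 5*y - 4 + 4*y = 9*y - 9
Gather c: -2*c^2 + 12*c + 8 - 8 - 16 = -2*c^2 + 12*c - 16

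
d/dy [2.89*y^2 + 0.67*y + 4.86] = 5.78*y + 0.67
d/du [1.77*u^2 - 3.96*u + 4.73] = 3.54*u - 3.96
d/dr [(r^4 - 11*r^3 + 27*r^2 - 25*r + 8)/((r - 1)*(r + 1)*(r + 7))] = (r^4 + 16*r^3 - 76*r^2 - 124*r + 183)/(r^4 + 16*r^3 + 78*r^2 + 112*r + 49)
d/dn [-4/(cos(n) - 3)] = -4*sin(n)/(cos(n) - 3)^2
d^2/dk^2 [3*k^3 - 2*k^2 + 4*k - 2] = 18*k - 4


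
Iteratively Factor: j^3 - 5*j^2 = (j)*(j^2 - 5*j) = j^2*(j - 5)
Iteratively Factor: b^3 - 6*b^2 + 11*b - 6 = (b - 1)*(b^2 - 5*b + 6) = (b - 3)*(b - 1)*(b - 2)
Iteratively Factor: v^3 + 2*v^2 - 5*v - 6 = (v + 1)*(v^2 + v - 6) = (v - 2)*(v + 1)*(v + 3)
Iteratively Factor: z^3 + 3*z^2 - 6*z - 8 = (z + 1)*(z^2 + 2*z - 8) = (z - 2)*(z + 1)*(z + 4)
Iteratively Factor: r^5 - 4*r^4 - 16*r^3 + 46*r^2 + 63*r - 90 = (r - 5)*(r^4 + r^3 - 11*r^2 - 9*r + 18) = (r - 5)*(r + 3)*(r^3 - 2*r^2 - 5*r + 6) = (r - 5)*(r - 3)*(r + 3)*(r^2 + r - 2) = (r - 5)*(r - 3)*(r + 2)*(r + 3)*(r - 1)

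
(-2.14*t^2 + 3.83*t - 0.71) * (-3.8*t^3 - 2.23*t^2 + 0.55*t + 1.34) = 8.132*t^5 - 9.7818*t^4 - 7.0199*t^3 + 0.8222*t^2 + 4.7417*t - 0.9514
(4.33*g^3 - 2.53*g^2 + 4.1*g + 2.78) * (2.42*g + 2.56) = 10.4786*g^4 + 4.9622*g^3 + 3.4452*g^2 + 17.2236*g + 7.1168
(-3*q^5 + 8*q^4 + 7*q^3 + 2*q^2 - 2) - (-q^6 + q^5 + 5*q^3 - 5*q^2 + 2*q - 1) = q^6 - 4*q^5 + 8*q^4 + 2*q^3 + 7*q^2 - 2*q - 1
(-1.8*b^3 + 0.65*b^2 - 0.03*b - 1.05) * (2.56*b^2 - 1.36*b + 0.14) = -4.608*b^5 + 4.112*b^4 - 1.2128*b^3 - 2.5562*b^2 + 1.4238*b - 0.147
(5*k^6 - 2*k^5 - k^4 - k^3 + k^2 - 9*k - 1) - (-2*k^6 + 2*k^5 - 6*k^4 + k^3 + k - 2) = 7*k^6 - 4*k^5 + 5*k^4 - 2*k^3 + k^2 - 10*k + 1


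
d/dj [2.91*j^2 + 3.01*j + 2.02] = 5.82*j + 3.01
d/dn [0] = 0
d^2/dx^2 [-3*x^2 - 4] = -6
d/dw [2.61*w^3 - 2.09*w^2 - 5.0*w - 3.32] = 7.83*w^2 - 4.18*w - 5.0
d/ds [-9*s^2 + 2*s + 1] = 2 - 18*s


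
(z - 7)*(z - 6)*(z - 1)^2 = z^4 - 15*z^3 + 69*z^2 - 97*z + 42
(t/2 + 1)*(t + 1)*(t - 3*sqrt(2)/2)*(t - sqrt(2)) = t^4/2 - 5*sqrt(2)*t^3/4 + 3*t^3/2 - 15*sqrt(2)*t^2/4 + 5*t^2/2 - 5*sqrt(2)*t/2 + 9*t/2 + 3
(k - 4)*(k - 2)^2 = k^3 - 8*k^2 + 20*k - 16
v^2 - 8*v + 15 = (v - 5)*(v - 3)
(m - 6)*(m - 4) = m^2 - 10*m + 24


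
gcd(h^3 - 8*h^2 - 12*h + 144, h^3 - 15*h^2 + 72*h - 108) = h^2 - 12*h + 36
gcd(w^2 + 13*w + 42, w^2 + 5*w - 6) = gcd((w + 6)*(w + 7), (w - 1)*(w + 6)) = w + 6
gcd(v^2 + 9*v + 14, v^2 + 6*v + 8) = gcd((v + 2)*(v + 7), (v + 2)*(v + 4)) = v + 2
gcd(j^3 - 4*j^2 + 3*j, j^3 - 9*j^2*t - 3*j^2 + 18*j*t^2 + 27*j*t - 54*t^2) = j - 3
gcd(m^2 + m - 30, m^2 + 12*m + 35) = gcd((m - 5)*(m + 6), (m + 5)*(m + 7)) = 1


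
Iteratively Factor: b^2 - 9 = (b + 3)*(b - 3)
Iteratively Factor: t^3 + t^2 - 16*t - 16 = (t + 4)*(t^2 - 3*t - 4) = (t + 1)*(t + 4)*(t - 4)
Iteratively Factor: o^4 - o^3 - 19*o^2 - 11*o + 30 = (o - 1)*(o^3 - 19*o - 30) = (o - 1)*(o + 3)*(o^2 - 3*o - 10) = (o - 1)*(o + 2)*(o + 3)*(o - 5)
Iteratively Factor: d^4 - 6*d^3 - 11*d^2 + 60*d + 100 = (d + 2)*(d^3 - 8*d^2 + 5*d + 50) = (d + 2)^2*(d^2 - 10*d + 25) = (d - 5)*(d + 2)^2*(d - 5)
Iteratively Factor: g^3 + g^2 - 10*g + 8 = (g - 2)*(g^2 + 3*g - 4) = (g - 2)*(g - 1)*(g + 4)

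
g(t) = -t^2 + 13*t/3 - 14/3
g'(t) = 13/3 - 2*t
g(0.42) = -3.02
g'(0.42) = 3.49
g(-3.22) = -28.99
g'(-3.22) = 10.77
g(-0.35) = -6.31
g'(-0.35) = 5.03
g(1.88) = -0.05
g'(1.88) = 0.57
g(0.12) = -4.16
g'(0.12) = 4.09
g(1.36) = -0.62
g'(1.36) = 1.61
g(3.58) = -1.97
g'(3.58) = -2.83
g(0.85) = -1.71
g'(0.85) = 2.63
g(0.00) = -4.67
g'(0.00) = 4.33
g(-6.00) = -66.67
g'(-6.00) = 16.33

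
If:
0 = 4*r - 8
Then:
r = 2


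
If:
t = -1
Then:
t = -1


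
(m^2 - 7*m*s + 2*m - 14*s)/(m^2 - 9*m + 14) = (m^2 - 7*m*s + 2*m - 14*s)/(m^2 - 9*m + 14)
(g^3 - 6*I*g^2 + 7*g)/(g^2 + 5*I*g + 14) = g*(g^2 - 6*I*g + 7)/(g^2 + 5*I*g + 14)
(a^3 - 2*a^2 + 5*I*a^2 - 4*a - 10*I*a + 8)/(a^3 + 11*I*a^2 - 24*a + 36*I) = (a^3 + a^2*(-2 + 5*I) + a*(-4 - 10*I) + 8)/(a^3 + 11*I*a^2 - 24*a + 36*I)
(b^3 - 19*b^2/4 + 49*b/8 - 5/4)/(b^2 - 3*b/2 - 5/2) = (4*b^2 - 9*b + 2)/(4*(b + 1))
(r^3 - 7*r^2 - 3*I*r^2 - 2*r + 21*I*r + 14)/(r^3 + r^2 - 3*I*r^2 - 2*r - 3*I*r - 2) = (r - 7)/(r + 1)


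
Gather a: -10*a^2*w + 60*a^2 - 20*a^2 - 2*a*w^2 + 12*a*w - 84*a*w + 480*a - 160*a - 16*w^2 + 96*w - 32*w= a^2*(40 - 10*w) + a*(-2*w^2 - 72*w + 320) - 16*w^2 + 64*w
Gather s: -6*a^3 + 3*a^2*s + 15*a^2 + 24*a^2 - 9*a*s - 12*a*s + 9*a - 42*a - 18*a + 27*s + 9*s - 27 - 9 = -6*a^3 + 39*a^2 - 51*a + s*(3*a^2 - 21*a + 36) - 36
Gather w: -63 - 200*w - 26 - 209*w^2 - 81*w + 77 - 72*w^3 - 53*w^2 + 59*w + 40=-72*w^3 - 262*w^2 - 222*w + 28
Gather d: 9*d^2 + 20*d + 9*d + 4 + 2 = 9*d^2 + 29*d + 6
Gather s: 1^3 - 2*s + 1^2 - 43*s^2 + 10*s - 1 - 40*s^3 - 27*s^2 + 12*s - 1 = -40*s^3 - 70*s^2 + 20*s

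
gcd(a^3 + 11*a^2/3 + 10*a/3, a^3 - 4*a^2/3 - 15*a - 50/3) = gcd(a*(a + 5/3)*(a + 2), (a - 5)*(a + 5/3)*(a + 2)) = a^2 + 11*a/3 + 10/3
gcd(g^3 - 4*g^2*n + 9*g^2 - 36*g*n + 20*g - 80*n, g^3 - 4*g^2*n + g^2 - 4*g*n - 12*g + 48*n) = g^2 - 4*g*n + 4*g - 16*n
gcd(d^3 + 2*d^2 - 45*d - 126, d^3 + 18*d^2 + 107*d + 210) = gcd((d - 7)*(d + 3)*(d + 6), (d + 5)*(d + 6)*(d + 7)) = d + 6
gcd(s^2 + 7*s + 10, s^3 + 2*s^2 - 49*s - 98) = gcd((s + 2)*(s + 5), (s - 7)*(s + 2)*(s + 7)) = s + 2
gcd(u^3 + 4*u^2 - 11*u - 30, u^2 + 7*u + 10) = u^2 + 7*u + 10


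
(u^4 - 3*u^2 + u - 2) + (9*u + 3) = u^4 - 3*u^2 + 10*u + 1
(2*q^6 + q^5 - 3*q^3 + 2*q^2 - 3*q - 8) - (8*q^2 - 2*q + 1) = 2*q^6 + q^5 - 3*q^3 - 6*q^2 - q - 9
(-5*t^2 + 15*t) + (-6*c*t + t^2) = -6*c*t - 4*t^2 + 15*t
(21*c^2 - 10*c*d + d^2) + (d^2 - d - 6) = 21*c^2 - 10*c*d + 2*d^2 - d - 6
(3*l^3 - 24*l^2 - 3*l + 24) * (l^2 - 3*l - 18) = 3*l^5 - 33*l^4 + 15*l^3 + 465*l^2 - 18*l - 432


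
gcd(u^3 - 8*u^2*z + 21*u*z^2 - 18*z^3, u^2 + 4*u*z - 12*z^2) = -u + 2*z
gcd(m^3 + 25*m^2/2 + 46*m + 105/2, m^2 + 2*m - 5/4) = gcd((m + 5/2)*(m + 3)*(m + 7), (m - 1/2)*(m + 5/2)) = m + 5/2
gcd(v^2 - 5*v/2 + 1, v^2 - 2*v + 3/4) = v - 1/2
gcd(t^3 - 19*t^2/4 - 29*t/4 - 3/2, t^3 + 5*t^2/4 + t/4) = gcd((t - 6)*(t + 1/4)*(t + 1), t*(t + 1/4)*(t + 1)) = t^2 + 5*t/4 + 1/4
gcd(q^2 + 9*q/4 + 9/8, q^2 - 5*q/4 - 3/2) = q + 3/4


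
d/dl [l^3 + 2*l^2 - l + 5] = 3*l^2 + 4*l - 1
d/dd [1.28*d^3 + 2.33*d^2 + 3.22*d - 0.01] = 3.84*d^2 + 4.66*d + 3.22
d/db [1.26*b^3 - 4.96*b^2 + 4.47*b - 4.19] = 3.78*b^2 - 9.92*b + 4.47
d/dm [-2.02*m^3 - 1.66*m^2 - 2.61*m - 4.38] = -6.06*m^2 - 3.32*m - 2.61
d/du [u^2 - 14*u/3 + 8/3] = 2*u - 14/3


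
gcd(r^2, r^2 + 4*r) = r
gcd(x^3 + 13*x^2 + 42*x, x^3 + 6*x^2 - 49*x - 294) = x^2 + 13*x + 42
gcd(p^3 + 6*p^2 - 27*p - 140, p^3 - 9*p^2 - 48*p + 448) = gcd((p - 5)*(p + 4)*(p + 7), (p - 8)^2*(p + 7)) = p + 7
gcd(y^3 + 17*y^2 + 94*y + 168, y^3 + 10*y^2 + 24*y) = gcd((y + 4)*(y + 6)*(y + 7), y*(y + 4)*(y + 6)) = y^2 + 10*y + 24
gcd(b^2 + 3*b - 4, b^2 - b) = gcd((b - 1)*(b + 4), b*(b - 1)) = b - 1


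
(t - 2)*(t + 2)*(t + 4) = t^3 + 4*t^2 - 4*t - 16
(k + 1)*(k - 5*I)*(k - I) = k^3 + k^2 - 6*I*k^2 - 5*k - 6*I*k - 5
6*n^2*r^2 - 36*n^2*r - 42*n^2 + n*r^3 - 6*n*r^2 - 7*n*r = (6*n + r)*(r - 7)*(n*r + n)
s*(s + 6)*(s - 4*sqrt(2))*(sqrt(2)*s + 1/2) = sqrt(2)*s^4 - 15*s^3/2 + 6*sqrt(2)*s^3 - 45*s^2 - 2*sqrt(2)*s^2 - 12*sqrt(2)*s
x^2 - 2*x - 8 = (x - 4)*(x + 2)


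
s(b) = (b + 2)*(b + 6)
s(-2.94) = -2.88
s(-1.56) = 1.95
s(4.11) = 61.77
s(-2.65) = -2.18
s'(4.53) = 17.06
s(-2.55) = -1.90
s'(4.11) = 16.22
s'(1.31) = 10.62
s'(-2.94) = 2.12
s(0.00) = 12.00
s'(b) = 2*b + 8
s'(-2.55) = 2.90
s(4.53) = 68.76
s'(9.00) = 26.00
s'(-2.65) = 2.70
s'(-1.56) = 4.88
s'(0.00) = 8.00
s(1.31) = 24.20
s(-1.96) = 0.16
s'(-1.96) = 4.08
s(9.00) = 165.00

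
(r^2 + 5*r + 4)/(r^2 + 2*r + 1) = (r + 4)/(r + 1)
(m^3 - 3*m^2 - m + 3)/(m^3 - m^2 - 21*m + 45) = (m^2 - 1)/(m^2 + 2*m - 15)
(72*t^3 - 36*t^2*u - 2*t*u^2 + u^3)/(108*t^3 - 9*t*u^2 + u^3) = (12*t^2 - 4*t*u - u^2)/(18*t^2 + 3*t*u - u^2)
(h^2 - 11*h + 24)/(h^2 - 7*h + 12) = (h - 8)/(h - 4)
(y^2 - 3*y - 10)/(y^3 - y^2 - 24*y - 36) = (y - 5)/(y^2 - 3*y - 18)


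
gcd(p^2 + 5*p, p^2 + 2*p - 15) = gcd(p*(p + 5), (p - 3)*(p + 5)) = p + 5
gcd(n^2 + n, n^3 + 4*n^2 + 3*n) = n^2 + n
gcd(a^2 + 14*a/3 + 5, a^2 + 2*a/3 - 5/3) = a + 5/3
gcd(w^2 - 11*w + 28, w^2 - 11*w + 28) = w^2 - 11*w + 28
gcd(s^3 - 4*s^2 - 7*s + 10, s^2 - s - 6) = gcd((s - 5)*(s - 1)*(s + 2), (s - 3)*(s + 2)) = s + 2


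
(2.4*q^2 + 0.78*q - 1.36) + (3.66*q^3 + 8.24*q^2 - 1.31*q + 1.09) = 3.66*q^3 + 10.64*q^2 - 0.53*q - 0.27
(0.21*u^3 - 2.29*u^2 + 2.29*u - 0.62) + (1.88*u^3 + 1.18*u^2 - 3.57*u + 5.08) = 2.09*u^3 - 1.11*u^2 - 1.28*u + 4.46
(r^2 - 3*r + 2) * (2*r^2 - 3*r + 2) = 2*r^4 - 9*r^3 + 15*r^2 - 12*r + 4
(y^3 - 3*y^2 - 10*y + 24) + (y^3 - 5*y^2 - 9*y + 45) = 2*y^3 - 8*y^2 - 19*y + 69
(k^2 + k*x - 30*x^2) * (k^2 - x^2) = k^4 + k^3*x - 31*k^2*x^2 - k*x^3 + 30*x^4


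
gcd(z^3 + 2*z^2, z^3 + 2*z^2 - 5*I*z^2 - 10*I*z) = z^2 + 2*z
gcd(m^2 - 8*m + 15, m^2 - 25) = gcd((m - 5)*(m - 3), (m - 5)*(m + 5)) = m - 5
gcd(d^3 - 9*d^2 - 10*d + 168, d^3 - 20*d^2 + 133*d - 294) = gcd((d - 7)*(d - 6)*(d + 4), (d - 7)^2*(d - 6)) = d^2 - 13*d + 42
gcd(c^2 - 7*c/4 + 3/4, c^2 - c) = c - 1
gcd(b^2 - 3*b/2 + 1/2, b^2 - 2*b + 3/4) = b - 1/2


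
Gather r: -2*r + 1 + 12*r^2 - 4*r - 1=12*r^2 - 6*r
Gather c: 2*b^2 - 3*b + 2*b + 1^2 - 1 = 2*b^2 - b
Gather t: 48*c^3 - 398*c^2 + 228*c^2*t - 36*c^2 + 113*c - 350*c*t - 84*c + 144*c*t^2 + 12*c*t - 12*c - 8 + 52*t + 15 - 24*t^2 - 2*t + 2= 48*c^3 - 434*c^2 + 17*c + t^2*(144*c - 24) + t*(228*c^2 - 338*c + 50) + 9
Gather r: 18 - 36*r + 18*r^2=18*r^2 - 36*r + 18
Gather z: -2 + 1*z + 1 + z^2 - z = z^2 - 1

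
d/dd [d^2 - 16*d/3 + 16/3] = 2*d - 16/3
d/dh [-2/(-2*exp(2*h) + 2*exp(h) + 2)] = (1 - 2*exp(h))*exp(h)/(-exp(2*h) + exp(h) + 1)^2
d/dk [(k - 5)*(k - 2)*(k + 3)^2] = 4*k^3 - 3*k^2 - 46*k - 3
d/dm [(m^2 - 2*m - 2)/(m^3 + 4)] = (-m^4 + 4*m^3 + 6*m^2 + 8*m - 8)/(m^6 + 8*m^3 + 16)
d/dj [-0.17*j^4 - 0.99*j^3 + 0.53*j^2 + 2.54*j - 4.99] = -0.68*j^3 - 2.97*j^2 + 1.06*j + 2.54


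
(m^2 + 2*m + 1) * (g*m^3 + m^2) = g*m^5 + 2*g*m^4 + g*m^3 + m^4 + 2*m^3 + m^2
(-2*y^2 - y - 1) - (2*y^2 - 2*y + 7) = -4*y^2 + y - 8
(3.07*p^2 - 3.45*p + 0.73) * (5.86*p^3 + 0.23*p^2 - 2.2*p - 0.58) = 17.9902*p^5 - 19.5109*p^4 - 3.2697*p^3 + 5.9773*p^2 + 0.395*p - 0.4234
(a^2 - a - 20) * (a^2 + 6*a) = a^4 + 5*a^3 - 26*a^2 - 120*a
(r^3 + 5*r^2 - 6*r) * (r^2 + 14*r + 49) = r^5 + 19*r^4 + 113*r^3 + 161*r^2 - 294*r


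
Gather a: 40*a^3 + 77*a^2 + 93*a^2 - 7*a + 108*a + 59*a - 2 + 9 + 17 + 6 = 40*a^3 + 170*a^2 + 160*a + 30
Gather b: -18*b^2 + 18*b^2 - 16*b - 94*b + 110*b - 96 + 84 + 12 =0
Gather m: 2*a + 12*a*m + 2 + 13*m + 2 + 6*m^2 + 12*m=2*a + 6*m^2 + m*(12*a + 25) + 4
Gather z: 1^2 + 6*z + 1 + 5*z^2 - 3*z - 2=5*z^2 + 3*z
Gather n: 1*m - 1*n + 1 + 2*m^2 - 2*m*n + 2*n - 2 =2*m^2 + m + n*(1 - 2*m) - 1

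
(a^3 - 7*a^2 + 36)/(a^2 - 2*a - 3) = (a^2 - 4*a - 12)/(a + 1)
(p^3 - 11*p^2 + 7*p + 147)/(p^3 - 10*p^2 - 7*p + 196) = (p + 3)/(p + 4)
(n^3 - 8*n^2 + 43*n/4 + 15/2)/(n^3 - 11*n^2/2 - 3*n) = (n - 5/2)/n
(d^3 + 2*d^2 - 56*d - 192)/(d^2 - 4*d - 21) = (-d^3 - 2*d^2 + 56*d + 192)/(-d^2 + 4*d + 21)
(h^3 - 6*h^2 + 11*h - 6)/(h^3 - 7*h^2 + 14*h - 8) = (h - 3)/(h - 4)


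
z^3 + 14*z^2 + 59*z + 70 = (z + 2)*(z + 5)*(z + 7)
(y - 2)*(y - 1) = y^2 - 3*y + 2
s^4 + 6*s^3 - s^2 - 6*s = s*(s - 1)*(s + 1)*(s + 6)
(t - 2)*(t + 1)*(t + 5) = t^3 + 4*t^2 - 7*t - 10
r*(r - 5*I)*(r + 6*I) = r^3 + I*r^2 + 30*r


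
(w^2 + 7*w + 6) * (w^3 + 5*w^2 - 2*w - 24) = w^5 + 12*w^4 + 39*w^3 - 8*w^2 - 180*w - 144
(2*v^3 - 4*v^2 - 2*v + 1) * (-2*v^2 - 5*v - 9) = -4*v^5 - 2*v^4 + 6*v^3 + 44*v^2 + 13*v - 9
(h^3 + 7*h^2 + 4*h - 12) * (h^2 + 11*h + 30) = h^5 + 18*h^4 + 111*h^3 + 242*h^2 - 12*h - 360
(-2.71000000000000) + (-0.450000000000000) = -3.16000000000000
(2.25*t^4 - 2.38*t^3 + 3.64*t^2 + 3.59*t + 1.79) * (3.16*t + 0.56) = 7.11*t^5 - 6.2608*t^4 + 10.1696*t^3 + 13.3828*t^2 + 7.6668*t + 1.0024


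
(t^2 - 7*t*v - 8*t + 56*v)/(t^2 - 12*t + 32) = (t - 7*v)/(t - 4)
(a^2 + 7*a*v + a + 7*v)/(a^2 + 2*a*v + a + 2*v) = (a + 7*v)/(a + 2*v)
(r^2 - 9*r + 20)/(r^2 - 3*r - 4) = (r - 5)/(r + 1)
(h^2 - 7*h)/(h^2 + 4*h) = (h - 7)/(h + 4)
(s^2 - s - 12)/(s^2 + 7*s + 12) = (s - 4)/(s + 4)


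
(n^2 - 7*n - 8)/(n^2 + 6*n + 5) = (n - 8)/(n + 5)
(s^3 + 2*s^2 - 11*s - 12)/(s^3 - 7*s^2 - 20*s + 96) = (s + 1)/(s - 8)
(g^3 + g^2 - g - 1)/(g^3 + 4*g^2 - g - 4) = (g + 1)/(g + 4)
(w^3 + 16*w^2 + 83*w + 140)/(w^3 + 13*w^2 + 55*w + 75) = (w^2 + 11*w + 28)/(w^2 + 8*w + 15)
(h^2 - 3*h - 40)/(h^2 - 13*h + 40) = (h + 5)/(h - 5)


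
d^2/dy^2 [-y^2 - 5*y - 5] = -2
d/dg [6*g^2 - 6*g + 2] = 12*g - 6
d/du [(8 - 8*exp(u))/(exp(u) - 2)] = 8*exp(u)/(exp(u) - 2)^2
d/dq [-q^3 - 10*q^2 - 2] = q*(-3*q - 20)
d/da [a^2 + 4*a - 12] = 2*a + 4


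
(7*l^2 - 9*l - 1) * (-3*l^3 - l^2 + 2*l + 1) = -21*l^5 + 20*l^4 + 26*l^3 - 10*l^2 - 11*l - 1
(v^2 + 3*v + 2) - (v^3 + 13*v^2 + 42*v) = -v^3 - 12*v^2 - 39*v + 2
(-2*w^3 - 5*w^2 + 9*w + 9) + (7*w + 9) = -2*w^3 - 5*w^2 + 16*w + 18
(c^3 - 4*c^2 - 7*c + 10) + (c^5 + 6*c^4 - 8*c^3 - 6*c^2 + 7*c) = c^5 + 6*c^4 - 7*c^3 - 10*c^2 + 10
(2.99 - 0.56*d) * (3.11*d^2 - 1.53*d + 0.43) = -1.7416*d^3 + 10.1557*d^2 - 4.8155*d + 1.2857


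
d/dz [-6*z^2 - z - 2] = -12*z - 1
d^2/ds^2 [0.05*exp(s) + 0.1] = 0.05*exp(s)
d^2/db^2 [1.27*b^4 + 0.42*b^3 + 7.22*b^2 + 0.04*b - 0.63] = 15.24*b^2 + 2.52*b + 14.44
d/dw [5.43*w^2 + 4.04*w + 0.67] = 10.86*w + 4.04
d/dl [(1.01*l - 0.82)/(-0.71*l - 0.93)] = (-1.080265*l - 1.414995)/(0.71*l + 0.93)^3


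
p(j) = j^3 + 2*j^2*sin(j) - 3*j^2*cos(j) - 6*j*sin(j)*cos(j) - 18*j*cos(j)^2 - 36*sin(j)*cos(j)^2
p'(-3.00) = 6.47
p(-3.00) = 57.61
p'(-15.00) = -408.74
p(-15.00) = -2941.04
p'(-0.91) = 37.64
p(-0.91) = 10.64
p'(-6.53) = 269.77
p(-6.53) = -313.81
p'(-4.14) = 81.91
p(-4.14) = -12.62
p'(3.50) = 44.74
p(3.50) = 17.62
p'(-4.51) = 83.46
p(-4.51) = -43.09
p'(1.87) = 0.89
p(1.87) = 13.56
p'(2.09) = -16.80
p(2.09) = 11.66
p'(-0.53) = -3.44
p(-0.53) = 18.10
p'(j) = 3*j^2*sin(j) + 2*j^2*cos(j) + 3*j^2 + 6*j*sin(j)^2 + 36*j*sin(j)*cos(j) + 4*j*sin(j) - 6*j*cos(j)^2 - 6*j*cos(j) + 72*sin(j)^2*cos(j) - 6*sin(j)*cos(j) - 36*cos(j)^3 - 18*cos(j)^2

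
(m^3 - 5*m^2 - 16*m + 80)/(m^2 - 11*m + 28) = (m^2 - m - 20)/(m - 7)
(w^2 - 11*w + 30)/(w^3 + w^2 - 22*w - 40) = (w - 6)/(w^2 + 6*w + 8)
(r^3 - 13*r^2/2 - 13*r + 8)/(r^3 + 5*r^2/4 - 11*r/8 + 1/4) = 4*(r - 8)/(4*r - 1)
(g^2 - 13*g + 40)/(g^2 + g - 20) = (g^2 - 13*g + 40)/(g^2 + g - 20)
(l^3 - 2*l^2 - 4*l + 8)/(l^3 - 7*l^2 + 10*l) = (l^2 - 4)/(l*(l - 5))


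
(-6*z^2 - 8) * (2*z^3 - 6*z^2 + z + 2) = -12*z^5 + 36*z^4 - 22*z^3 + 36*z^2 - 8*z - 16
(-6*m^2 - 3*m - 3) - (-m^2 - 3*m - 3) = -5*m^2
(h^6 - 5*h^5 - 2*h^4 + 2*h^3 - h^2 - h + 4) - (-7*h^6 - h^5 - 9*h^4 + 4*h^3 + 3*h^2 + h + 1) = 8*h^6 - 4*h^5 + 7*h^4 - 2*h^3 - 4*h^2 - 2*h + 3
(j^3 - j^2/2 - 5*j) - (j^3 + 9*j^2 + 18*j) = -19*j^2/2 - 23*j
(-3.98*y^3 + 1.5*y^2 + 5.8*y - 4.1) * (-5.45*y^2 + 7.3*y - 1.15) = 21.691*y^5 - 37.229*y^4 - 16.083*y^3 + 62.96*y^2 - 36.6*y + 4.715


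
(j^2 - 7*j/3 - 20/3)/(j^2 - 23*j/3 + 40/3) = (3*j^2 - 7*j - 20)/(3*j^2 - 23*j + 40)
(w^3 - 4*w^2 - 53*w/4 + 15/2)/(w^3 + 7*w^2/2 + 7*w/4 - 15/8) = 2*(w - 6)/(2*w + 3)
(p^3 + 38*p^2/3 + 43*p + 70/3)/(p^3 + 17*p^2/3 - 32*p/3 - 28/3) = (p + 5)/(p - 2)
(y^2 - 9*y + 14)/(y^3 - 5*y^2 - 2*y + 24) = (y^2 - 9*y + 14)/(y^3 - 5*y^2 - 2*y + 24)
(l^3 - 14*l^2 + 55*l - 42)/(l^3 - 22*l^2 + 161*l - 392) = (l^2 - 7*l + 6)/(l^2 - 15*l + 56)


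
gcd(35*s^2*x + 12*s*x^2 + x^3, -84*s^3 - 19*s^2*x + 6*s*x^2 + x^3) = 7*s + x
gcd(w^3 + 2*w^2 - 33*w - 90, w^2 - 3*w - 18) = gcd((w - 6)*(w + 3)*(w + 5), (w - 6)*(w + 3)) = w^2 - 3*w - 18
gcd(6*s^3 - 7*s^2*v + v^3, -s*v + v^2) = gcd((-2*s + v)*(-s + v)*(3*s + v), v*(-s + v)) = s - v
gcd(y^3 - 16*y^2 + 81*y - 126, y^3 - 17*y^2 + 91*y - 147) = y^2 - 10*y + 21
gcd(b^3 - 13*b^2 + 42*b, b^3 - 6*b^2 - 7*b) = b^2 - 7*b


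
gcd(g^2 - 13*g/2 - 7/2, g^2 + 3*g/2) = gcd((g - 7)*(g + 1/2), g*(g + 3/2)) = 1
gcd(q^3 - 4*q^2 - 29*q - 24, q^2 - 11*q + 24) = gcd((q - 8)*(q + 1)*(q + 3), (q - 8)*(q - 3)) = q - 8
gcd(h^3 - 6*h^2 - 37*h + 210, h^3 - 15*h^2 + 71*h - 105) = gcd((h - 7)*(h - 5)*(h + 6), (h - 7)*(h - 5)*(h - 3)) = h^2 - 12*h + 35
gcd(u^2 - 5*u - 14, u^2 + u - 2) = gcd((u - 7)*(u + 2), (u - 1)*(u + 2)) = u + 2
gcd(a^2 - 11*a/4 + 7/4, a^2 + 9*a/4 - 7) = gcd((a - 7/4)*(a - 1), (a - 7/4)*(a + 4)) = a - 7/4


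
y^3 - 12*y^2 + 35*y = y*(y - 7)*(y - 5)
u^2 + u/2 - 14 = (u - 7/2)*(u + 4)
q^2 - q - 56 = (q - 8)*(q + 7)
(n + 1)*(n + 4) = n^2 + 5*n + 4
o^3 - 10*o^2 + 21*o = o*(o - 7)*(o - 3)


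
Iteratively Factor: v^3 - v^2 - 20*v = (v - 5)*(v^2 + 4*v) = v*(v - 5)*(v + 4)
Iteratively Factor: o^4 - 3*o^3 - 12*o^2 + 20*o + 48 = (o + 2)*(o^3 - 5*o^2 - 2*o + 24) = (o - 4)*(o + 2)*(o^2 - o - 6) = (o - 4)*(o + 2)^2*(o - 3)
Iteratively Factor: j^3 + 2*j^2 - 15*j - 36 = (j + 3)*(j^2 - j - 12) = (j + 3)^2*(j - 4)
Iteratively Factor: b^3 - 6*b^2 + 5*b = (b - 1)*(b^2 - 5*b) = b*(b - 1)*(b - 5)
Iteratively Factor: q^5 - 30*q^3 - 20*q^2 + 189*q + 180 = (q - 3)*(q^4 + 3*q^3 - 21*q^2 - 83*q - 60) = (q - 3)*(q + 3)*(q^3 - 21*q - 20) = (q - 5)*(q - 3)*(q + 3)*(q^2 + 5*q + 4) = (q - 5)*(q - 3)*(q + 3)*(q + 4)*(q + 1)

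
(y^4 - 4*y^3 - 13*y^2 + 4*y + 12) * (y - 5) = y^5 - 9*y^4 + 7*y^3 + 69*y^2 - 8*y - 60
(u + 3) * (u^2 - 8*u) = u^3 - 5*u^2 - 24*u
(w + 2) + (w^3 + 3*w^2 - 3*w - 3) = w^3 + 3*w^2 - 2*w - 1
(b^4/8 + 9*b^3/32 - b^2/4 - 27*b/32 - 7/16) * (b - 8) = b^5/8 - 23*b^4/32 - 5*b^3/2 + 37*b^2/32 + 101*b/16 + 7/2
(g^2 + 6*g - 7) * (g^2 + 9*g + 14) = g^4 + 15*g^3 + 61*g^2 + 21*g - 98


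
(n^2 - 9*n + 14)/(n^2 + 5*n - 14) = (n - 7)/(n + 7)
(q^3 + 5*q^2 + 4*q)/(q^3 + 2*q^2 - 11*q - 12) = q/(q - 3)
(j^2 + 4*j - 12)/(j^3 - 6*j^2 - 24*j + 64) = (j + 6)/(j^2 - 4*j - 32)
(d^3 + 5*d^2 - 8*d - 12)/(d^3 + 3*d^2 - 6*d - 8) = (d + 6)/(d + 4)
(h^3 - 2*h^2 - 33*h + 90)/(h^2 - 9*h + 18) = (h^2 + h - 30)/(h - 6)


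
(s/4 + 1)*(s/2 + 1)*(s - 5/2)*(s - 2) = s^4/8 + 3*s^3/16 - 7*s^2/4 - 3*s/4 + 5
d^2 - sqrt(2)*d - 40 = (d - 5*sqrt(2))*(d + 4*sqrt(2))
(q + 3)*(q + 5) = q^2 + 8*q + 15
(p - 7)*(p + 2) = p^2 - 5*p - 14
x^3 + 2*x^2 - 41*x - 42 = (x - 6)*(x + 1)*(x + 7)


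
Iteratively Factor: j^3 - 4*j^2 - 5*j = (j + 1)*(j^2 - 5*j) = (j - 5)*(j + 1)*(j)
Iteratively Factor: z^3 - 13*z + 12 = (z - 1)*(z^2 + z - 12) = (z - 1)*(z + 4)*(z - 3)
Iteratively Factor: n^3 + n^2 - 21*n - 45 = (n - 5)*(n^2 + 6*n + 9) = (n - 5)*(n + 3)*(n + 3)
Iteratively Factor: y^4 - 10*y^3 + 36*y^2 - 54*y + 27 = (y - 3)*(y^3 - 7*y^2 + 15*y - 9) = (y - 3)^2*(y^2 - 4*y + 3) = (y - 3)^2*(y - 1)*(y - 3)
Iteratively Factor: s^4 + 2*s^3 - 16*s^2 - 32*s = (s)*(s^3 + 2*s^2 - 16*s - 32) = s*(s + 2)*(s^2 - 16) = s*(s + 2)*(s + 4)*(s - 4)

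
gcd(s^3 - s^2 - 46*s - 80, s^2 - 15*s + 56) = s - 8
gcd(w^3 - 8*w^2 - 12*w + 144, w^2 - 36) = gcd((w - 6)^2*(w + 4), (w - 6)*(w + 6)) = w - 6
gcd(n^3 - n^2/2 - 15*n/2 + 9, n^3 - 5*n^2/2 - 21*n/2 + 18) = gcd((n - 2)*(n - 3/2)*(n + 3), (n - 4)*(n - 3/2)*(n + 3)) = n^2 + 3*n/2 - 9/2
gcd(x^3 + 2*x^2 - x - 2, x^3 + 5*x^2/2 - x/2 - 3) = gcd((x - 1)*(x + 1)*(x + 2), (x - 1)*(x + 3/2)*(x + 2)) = x^2 + x - 2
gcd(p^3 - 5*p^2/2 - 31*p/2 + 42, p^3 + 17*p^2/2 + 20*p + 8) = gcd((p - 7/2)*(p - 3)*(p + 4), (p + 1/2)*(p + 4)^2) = p + 4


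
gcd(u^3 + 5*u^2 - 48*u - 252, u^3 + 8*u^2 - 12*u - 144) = u^2 + 12*u + 36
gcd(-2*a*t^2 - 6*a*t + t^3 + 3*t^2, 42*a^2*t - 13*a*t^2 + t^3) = t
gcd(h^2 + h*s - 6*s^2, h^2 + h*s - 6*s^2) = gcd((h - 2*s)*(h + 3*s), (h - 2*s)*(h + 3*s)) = -h^2 - h*s + 6*s^2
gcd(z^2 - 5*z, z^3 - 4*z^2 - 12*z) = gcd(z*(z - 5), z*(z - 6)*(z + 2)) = z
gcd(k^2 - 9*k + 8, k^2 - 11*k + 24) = k - 8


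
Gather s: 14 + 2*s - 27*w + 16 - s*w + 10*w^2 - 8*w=s*(2 - w) + 10*w^2 - 35*w + 30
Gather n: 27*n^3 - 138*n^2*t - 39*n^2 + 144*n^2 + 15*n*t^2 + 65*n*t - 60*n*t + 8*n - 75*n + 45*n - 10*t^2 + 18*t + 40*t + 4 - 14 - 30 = 27*n^3 + n^2*(105 - 138*t) + n*(15*t^2 + 5*t - 22) - 10*t^2 + 58*t - 40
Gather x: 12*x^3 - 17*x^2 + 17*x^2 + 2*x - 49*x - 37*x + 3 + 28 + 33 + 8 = 12*x^3 - 84*x + 72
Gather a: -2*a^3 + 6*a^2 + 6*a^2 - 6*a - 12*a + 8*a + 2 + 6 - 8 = -2*a^3 + 12*a^2 - 10*a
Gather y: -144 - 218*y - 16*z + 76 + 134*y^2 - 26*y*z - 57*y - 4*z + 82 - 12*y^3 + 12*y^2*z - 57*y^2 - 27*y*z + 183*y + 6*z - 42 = -12*y^3 + y^2*(12*z + 77) + y*(-53*z - 92) - 14*z - 28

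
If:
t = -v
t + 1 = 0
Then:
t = -1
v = 1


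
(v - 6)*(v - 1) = v^2 - 7*v + 6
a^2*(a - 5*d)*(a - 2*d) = a^4 - 7*a^3*d + 10*a^2*d^2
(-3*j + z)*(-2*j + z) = 6*j^2 - 5*j*z + z^2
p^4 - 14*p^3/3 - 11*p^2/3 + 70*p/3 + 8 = (p - 4)*(p - 3)*(p + 1/3)*(p + 2)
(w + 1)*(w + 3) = w^2 + 4*w + 3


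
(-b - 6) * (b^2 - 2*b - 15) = -b^3 - 4*b^2 + 27*b + 90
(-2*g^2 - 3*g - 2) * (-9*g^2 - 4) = 18*g^4 + 27*g^3 + 26*g^2 + 12*g + 8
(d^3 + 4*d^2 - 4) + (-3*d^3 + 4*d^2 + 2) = -2*d^3 + 8*d^2 - 2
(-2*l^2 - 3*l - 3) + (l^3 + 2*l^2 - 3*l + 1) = l^3 - 6*l - 2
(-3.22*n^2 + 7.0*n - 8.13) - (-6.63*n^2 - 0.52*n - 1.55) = 3.41*n^2 + 7.52*n - 6.58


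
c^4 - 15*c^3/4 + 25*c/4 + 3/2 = (c - 3)*(c - 2)*(c + 1/4)*(c + 1)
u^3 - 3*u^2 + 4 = (u - 2)^2*(u + 1)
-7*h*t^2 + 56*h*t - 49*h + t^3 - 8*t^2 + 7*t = (-7*h + t)*(t - 7)*(t - 1)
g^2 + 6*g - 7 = (g - 1)*(g + 7)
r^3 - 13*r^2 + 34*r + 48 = (r - 8)*(r - 6)*(r + 1)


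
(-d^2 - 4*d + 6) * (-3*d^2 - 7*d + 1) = 3*d^4 + 19*d^3 + 9*d^2 - 46*d + 6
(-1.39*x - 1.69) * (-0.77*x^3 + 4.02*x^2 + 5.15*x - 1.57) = 1.0703*x^4 - 4.2865*x^3 - 13.9523*x^2 - 6.5212*x + 2.6533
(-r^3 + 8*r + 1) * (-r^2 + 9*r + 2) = r^5 - 9*r^4 - 10*r^3 + 71*r^2 + 25*r + 2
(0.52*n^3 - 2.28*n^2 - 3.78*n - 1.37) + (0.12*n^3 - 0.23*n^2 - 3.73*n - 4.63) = 0.64*n^3 - 2.51*n^2 - 7.51*n - 6.0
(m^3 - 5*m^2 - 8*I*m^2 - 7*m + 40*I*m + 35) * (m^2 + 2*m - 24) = m^5 - 3*m^4 - 8*I*m^4 - 41*m^3 + 24*I*m^3 + 141*m^2 + 272*I*m^2 + 238*m - 960*I*m - 840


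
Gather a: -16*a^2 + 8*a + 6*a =-16*a^2 + 14*a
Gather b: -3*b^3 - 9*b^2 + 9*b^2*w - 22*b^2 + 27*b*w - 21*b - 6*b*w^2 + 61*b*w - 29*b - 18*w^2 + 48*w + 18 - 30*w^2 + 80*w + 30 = -3*b^3 + b^2*(9*w - 31) + b*(-6*w^2 + 88*w - 50) - 48*w^2 + 128*w + 48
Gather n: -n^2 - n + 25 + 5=-n^2 - n + 30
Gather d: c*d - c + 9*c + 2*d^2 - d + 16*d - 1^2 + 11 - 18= 8*c + 2*d^2 + d*(c + 15) - 8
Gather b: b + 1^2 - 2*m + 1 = b - 2*m + 2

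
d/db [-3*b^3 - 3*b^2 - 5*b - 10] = -9*b^2 - 6*b - 5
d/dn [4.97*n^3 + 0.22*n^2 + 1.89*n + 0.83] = 14.91*n^2 + 0.44*n + 1.89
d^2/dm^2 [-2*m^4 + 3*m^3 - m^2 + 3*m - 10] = -24*m^2 + 18*m - 2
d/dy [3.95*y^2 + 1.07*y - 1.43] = 7.9*y + 1.07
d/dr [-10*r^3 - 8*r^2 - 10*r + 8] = -30*r^2 - 16*r - 10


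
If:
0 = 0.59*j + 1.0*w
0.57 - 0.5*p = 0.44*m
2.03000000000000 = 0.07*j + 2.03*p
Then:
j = -1.69491525423729*w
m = 0.159090909090909 - 0.0664151745390787*w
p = 0.0584453535943892*w + 1.0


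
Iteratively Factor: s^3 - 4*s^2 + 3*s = (s)*(s^2 - 4*s + 3) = s*(s - 1)*(s - 3)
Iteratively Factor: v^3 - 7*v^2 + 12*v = (v - 4)*(v^2 - 3*v) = (v - 4)*(v - 3)*(v)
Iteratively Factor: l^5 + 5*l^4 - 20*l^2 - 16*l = (l)*(l^4 + 5*l^3 - 20*l - 16) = l*(l + 4)*(l^3 + l^2 - 4*l - 4) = l*(l + 1)*(l + 4)*(l^2 - 4) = l*(l - 2)*(l + 1)*(l + 4)*(l + 2)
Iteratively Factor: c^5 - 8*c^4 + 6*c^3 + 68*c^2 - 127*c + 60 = (c - 5)*(c^4 - 3*c^3 - 9*c^2 + 23*c - 12) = (c - 5)*(c - 4)*(c^3 + c^2 - 5*c + 3) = (c - 5)*(c - 4)*(c - 1)*(c^2 + 2*c - 3) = (c - 5)*(c - 4)*(c - 1)*(c + 3)*(c - 1)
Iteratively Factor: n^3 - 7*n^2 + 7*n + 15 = (n - 3)*(n^2 - 4*n - 5) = (n - 3)*(n + 1)*(n - 5)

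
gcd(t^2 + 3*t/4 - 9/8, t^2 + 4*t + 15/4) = t + 3/2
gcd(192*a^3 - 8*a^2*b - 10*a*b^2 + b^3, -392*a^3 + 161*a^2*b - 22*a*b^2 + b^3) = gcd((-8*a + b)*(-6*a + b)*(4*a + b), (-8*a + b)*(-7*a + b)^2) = 8*a - b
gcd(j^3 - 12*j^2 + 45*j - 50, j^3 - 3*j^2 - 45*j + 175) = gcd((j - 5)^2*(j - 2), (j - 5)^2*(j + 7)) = j^2 - 10*j + 25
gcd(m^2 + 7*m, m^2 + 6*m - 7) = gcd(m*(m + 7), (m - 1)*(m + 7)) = m + 7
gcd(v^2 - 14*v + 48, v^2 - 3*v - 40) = v - 8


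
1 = 1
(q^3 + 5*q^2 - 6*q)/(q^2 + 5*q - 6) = q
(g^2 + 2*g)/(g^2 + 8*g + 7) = g*(g + 2)/(g^2 + 8*g + 7)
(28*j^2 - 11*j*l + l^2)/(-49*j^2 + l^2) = (-4*j + l)/(7*j + l)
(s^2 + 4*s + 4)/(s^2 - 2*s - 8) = (s + 2)/(s - 4)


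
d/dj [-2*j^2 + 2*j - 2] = 2 - 4*j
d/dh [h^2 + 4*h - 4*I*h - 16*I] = 2*h + 4 - 4*I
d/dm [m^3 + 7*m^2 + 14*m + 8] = 3*m^2 + 14*m + 14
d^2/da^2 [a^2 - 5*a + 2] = 2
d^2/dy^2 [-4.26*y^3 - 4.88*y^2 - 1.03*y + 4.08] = -25.56*y - 9.76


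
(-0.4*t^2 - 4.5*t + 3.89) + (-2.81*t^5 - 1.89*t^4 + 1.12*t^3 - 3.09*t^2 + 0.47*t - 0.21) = -2.81*t^5 - 1.89*t^4 + 1.12*t^3 - 3.49*t^2 - 4.03*t + 3.68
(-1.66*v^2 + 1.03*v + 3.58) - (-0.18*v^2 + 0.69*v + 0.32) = -1.48*v^2 + 0.34*v + 3.26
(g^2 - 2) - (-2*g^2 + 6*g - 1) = 3*g^2 - 6*g - 1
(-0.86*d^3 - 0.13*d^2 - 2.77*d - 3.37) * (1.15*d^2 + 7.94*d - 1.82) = -0.989*d^5 - 6.9779*d^4 - 2.6525*d^3 - 25.6327*d^2 - 21.7164*d + 6.1334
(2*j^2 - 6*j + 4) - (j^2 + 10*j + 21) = j^2 - 16*j - 17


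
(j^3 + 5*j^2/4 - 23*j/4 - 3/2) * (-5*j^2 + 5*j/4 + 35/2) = -5*j^5 - 5*j^4 + 765*j^3/16 + 355*j^2/16 - 205*j/2 - 105/4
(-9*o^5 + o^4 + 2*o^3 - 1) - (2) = -9*o^5 + o^4 + 2*o^3 - 3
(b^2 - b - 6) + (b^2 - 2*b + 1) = 2*b^2 - 3*b - 5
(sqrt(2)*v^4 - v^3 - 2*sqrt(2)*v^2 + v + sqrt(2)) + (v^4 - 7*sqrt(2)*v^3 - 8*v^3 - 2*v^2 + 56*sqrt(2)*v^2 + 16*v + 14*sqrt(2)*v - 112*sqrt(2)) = v^4 + sqrt(2)*v^4 - 7*sqrt(2)*v^3 - 9*v^3 - 2*v^2 + 54*sqrt(2)*v^2 + 17*v + 14*sqrt(2)*v - 111*sqrt(2)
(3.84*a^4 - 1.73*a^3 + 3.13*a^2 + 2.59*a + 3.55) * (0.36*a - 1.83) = 1.3824*a^5 - 7.65*a^4 + 4.2927*a^3 - 4.7955*a^2 - 3.4617*a - 6.4965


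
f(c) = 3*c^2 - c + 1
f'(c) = 6*c - 1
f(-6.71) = 142.78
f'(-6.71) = -41.26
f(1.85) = 9.42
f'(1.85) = 10.10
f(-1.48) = 9.05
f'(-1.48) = -9.88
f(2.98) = 24.66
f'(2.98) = 16.88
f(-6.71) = 142.78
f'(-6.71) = -41.26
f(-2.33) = 19.62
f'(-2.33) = -14.98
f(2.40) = 15.88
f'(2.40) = 13.40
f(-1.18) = 6.36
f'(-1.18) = -8.08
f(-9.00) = 253.00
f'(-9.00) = -55.00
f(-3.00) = 31.00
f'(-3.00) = -19.00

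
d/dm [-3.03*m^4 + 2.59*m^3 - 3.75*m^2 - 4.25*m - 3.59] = -12.12*m^3 + 7.77*m^2 - 7.5*m - 4.25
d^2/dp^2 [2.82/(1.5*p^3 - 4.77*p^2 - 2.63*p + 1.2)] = ((26.9028 - 25.38*p)*(1.5*p^3 - 4.77*p^2 - 2.63*p + 1.2) + 2.82*(-9.0*p^2 + 19.08*p + 5.26)*(-4.5*p^2 + 9.54*p + 2.63))/(1.5*p^3 - 4.77*p^2 - 2.63*p + 1.2)^3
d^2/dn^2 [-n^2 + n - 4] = -2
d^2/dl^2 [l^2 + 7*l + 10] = 2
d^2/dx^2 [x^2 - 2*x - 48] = 2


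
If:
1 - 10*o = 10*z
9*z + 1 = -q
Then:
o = 1/10 - z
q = -9*z - 1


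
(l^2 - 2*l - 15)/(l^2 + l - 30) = (l + 3)/(l + 6)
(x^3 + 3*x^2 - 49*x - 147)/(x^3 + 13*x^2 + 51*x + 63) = (x - 7)/(x + 3)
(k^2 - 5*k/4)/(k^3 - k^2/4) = (4*k - 5)/(k*(4*k - 1))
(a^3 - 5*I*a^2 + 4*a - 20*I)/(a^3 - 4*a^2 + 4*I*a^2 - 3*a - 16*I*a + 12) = (a^3 - 5*I*a^2 + 4*a - 20*I)/(a^3 + 4*a^2*(-1 + I) - a*(3 + 16*I) + 12)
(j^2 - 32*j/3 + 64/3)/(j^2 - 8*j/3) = (j - 8)/j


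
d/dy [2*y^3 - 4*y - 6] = 6*y^2 - 4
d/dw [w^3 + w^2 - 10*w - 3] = 3*w^2 + 2*w - 10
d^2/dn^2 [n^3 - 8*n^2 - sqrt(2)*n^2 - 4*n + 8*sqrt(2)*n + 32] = 6*n - 16 - 2*sqrt(2)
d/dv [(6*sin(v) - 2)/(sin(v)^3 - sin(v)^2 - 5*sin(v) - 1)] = 4*(-3*sin(v)^3 + 3*sin(v)^2 - sin(v) - 4)*cos(v)/(sin(v)^3 - sin(v)^2 - 5*sin(v) - 1)^2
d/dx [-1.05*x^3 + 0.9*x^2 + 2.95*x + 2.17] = -3.15*x^2 + 1.8*x + 2.95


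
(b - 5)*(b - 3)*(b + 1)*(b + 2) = b^4 - 5*b^3 - 7*b^2 + 29*b + 30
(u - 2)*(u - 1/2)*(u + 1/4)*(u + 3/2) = u^4 - 3*u^3/4 - 3*u^2 + 13*u/16 + 3/8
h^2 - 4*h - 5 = (h - 5)*(h + 1)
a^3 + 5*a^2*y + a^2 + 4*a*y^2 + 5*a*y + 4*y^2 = (a + 1)*(a + y)*(a + 4*y)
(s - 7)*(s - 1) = s^2 - 8*s + 7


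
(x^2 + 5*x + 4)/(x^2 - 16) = (x + 1)/(x - 4)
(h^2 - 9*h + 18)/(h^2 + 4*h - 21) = (h - 6)/(h + 7)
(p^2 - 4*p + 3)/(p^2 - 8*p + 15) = (p - 1)/(p - 5)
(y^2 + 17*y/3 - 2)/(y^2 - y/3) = (y + 6)/y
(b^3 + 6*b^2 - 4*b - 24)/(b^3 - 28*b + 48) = (b + 2)/(b - 4)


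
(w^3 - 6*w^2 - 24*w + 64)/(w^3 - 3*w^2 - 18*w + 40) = (w - 8)/(w - 5)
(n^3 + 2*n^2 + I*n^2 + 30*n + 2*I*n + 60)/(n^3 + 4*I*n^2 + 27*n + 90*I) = (n + 2)/(n + 3*I)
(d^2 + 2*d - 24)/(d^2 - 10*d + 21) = (d^2 + 2*d - 24)/(d^2 - 10*d + 21)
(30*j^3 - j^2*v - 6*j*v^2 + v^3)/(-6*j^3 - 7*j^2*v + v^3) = (-5*j + v)/(j + v)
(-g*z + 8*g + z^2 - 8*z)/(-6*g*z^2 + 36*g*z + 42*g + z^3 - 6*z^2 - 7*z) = (g*z - 8*g - z^2 + 8*z)/(6*g*z^2 - 36*g*z - 42*g - z^3 + 6*z^2 + 7*z)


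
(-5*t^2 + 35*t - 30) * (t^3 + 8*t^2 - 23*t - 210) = -5*t^5 - 5*t^4 + 365*t^3 + 5*t^2 - 6660*t + 6300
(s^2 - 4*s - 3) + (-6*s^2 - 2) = -5*s^2 - 4*s - 5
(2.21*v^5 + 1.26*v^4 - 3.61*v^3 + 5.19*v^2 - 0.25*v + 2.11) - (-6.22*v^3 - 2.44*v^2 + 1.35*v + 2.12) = 2.21*v^5 + 1.26*v^4 + 2.61*v^3 + 7.63*v^2 - 1.6*v - 0.0100000000000002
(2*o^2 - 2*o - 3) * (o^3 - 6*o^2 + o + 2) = 2*o^5 - 14*o^4 + 11*o^3 + 20*o^2 - 7*o - 6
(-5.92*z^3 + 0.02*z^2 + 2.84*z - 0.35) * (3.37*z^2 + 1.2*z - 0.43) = -19.9504*z^5 - 7.0366*z^4 + 12.1404*z^3 + 2.2199*z^2 - 1.6412*z + 0.1505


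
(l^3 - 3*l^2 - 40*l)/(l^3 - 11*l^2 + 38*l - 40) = l*(l^2 - 3*l - 40)/(l^3 - 11*l^2 + 38*l - 40)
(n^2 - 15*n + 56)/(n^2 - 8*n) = (n - 7)/n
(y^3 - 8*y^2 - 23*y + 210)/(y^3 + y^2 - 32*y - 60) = (y - 7)/(y + 2)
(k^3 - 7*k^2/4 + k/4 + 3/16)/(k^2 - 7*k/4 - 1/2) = (k^2 - 2*k + 3/4)/(k - 2)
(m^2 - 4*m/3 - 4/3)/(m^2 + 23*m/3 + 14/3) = (m - 2)/(m + 7)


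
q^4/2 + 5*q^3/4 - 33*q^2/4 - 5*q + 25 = (q/2 + 1)*(q - 5/2)*(q - 2)*(q + 5)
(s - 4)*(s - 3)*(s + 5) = s^3 - 2*s^2 - 23*s + 60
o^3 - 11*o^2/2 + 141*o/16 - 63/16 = (o - 3)*(o - 7/4)*(o - 3/4)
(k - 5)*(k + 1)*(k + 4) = k^3 - 21*k - 20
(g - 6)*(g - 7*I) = g^2 - 6*g - 7*I*g + 42*I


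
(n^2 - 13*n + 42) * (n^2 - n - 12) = n^4 - 14*n^3 + 43*n^2 + 114*n - 504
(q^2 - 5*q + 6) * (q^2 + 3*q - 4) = q^4 - 2*q^3 - 13*q^2 + 38*q - 24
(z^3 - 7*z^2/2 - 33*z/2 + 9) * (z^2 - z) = z^5 - 9*z^4/2 - 13*z^3 + 51*z^2/2 - 9*z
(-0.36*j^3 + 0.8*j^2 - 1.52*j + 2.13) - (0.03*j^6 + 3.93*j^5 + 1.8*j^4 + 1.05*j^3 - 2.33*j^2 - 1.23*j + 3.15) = -0.03*j^6 - 3.93*j^5 - 1.8*j^4 - 1.41*j^3 + 3.13*j^2 - 0.29*j - 1.02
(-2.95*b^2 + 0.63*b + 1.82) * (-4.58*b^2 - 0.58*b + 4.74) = 13.511*b^4 - 1.1744*b^3 - 22.684*b^2 + 1.9306*b + 8.6268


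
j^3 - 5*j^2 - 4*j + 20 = (j - 5)*(j - 2)*(j + 2)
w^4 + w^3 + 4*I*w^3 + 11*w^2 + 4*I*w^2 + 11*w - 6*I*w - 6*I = (w + 1)*(w - I)^2*(w + 6*I)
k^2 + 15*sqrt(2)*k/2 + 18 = (k + 3*sqrt(2)/2)*(k + 6*sqrt(2))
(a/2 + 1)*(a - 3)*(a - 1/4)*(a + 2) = a^4/2 + 3*a^3/8 - 33*a^2/8 - 5*a + 3/2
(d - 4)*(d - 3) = d^2 - 7*d + 12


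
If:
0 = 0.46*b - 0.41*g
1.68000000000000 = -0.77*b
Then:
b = -2.18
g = -2.45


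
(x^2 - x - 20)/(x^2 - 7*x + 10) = (x + 4)/(x - 2)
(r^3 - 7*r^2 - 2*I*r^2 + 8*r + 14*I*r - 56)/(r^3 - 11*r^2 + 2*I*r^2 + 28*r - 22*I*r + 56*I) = (r - 4*I)/(r - 4)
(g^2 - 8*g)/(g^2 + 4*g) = (g - 8)/(g + 4)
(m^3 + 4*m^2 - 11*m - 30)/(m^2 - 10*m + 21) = (m^2 + 7*m + 10)/(m - 7)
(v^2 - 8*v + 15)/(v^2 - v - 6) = (v - 5)/(v + 2)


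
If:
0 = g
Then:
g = 0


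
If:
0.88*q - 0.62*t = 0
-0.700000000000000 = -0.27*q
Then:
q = 2.59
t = 3.68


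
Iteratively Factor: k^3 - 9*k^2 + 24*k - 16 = (k - 1)*(k^2 - 8*k + 16) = (k - 4)*(k - 1)*(k - 4)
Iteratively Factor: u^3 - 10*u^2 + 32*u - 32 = (u - 4)*(u^2 - 6*u + 8) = (u - 4)^2*(u - 2)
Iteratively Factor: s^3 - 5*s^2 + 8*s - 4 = (s - 1)*(s^2 - 4*s + 4) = (s - 2)*(s - 1)*(s - 2)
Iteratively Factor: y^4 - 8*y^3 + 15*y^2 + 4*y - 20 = (y + 1)*(y^3 - 9*y^2 + 24*y - 20) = (y - 2)*(y + 1)*(y^2 - 7*y + 10) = (y - 5)*(y - 2)*(y + 1)*(y - 2)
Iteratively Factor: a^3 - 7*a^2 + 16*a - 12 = (a - 3)*(a^2 - 4*a + 4) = (a - 3)*(a - 2)*(a - 2)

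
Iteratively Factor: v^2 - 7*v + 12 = (v - 3)*(v - 4)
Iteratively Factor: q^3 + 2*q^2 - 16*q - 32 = (q + 2)*(q^2 - 16) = (q + 2)*(q + 4)*(q - 4)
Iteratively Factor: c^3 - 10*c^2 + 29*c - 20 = (c - 1)*(c^2 - 9*c + 20) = (c - 4)*(c - 1)*(c - 5)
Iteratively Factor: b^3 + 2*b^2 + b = (b)*(b^2 + 2*b + 1) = b*(b + 1)*(b + 1)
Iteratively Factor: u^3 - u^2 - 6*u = (u)*(u^2 - u - 6) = u*(u - 3)*(u + 2)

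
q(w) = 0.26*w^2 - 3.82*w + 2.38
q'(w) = 0.52*w - 3.82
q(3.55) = -7.90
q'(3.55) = -1.97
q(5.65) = -10.90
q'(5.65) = -0.88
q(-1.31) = 7.83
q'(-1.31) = -4.50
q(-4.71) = 26.14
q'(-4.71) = -6.27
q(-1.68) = 9.53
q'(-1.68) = -4.69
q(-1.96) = 10.87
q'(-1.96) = -4.84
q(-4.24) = 23.25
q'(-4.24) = -6.02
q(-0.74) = 5.35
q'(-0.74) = -4.20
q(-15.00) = 118.18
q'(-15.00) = -11.62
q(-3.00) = 16.18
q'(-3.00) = -5.38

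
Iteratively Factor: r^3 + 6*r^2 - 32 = (r + 4)*(r^2 + 2*r - 8) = (r - 2)*(r + 4)*(r + 4)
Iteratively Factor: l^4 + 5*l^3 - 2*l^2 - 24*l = (l)*(l^3 + 5*l^2 - 2*l - 24) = l*(l + 3)*(l^2 + 2*l - 8) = l*(l - 2)*(l + 3)*(l + 4)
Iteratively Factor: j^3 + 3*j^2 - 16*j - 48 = (j - 4)*(j^2 + 7*j + 12) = (j - 4)*(j + 3)*(j + 4)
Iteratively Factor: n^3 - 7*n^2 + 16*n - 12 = (n - 3)*(n^2 - 4*n + 4) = (n - 3)*(n - 2)*(n - 2)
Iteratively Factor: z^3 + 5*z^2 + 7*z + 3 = (z + 3)*(z^2 + 2*z + 1) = (z + 1)*(z + 3)*(z + 1)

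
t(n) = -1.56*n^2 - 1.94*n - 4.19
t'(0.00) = -1.94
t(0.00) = -4.19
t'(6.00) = -20.66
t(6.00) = -71.99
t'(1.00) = -5.06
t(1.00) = -7.69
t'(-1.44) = 2.55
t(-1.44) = -4.63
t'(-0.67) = 0.15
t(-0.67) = -3.59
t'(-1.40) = 2.43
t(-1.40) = -4.53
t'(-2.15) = 4.77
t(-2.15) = -7.23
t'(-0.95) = 1.02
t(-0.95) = -3.75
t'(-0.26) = -1.13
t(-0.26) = -3.79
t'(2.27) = -9.02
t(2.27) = -16.63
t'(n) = -3.12*n - 1.94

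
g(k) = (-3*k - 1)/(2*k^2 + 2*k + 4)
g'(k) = (-4*k - 2)*(-3*k - 1)/(2*k^2 + 2*k + 4)^2 - 3/(2*k^2 + 2*k + 4) = (-3*k^2 - 3*k + (2*k + 1)*(3*k + 1) - 6)/(2*(k^2 + k + 2)^2)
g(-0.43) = 0.08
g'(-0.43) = -0.86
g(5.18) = -0.24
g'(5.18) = 0.04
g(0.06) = -0.29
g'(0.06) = -0.57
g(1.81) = -0.45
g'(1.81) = 0.08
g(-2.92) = 0.51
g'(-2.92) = 0.13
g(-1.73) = 0.64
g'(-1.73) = 0.02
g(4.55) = -0.27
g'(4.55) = 0.04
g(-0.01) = -0.24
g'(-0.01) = -0.63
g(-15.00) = 0.10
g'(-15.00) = 0.01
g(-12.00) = 0.13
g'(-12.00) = 0.01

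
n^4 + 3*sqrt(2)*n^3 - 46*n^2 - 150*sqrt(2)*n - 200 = (n - 5*sqrt(2))*(n + sqrt(2))*(n + 2*sqrt(2))*(n + 5*sqrt(2))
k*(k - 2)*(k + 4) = k^3 + 2*k^2 - 8*k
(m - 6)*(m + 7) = m^2 + m - 42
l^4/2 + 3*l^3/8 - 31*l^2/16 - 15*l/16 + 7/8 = (l/2 + 1)*(l - 7/4)*(l - 1/2)*(l + 1)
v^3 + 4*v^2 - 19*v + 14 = (v - 2)*(v - 1)*(v + 7)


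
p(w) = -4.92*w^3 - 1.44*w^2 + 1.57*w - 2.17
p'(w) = -14.76*w^2 - 2.88*w + 1.57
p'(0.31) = -0.74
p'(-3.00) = -122.63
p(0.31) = -1.97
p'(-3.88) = -209.46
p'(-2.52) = -84.90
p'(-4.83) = -328.85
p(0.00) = -2.17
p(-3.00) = 113.00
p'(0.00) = 1.57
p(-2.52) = 63.46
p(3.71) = -267.40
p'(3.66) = -206.69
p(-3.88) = 257.44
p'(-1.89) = -45.71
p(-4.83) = 511.03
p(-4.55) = 424.32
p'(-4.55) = -290.89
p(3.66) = -256.93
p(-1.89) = 22.94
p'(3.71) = -212.27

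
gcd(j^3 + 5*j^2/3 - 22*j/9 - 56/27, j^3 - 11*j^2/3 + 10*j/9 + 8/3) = j^2 - 2*j/3 - 8/9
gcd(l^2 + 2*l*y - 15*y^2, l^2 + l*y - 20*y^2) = l + 5*y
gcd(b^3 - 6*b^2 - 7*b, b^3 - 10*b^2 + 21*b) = b^2 - 7*b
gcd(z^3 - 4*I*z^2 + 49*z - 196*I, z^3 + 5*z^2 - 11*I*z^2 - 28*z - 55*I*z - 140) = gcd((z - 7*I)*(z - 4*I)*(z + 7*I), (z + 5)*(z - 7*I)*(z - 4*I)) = z^2 - 11*I*z - 28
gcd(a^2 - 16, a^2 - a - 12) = a - 4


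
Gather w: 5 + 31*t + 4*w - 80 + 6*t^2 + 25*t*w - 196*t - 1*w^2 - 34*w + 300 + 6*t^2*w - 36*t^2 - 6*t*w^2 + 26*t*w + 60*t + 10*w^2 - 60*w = -30*t^2 - 105*t + w^2*(9 - 6*t) + w*(6*t^2 + 51*t - 90) + 225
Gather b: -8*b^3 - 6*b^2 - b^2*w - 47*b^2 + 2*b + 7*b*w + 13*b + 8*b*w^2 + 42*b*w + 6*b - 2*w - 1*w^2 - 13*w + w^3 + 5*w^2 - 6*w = -8*b^3 + b^2*(-w - 53) + b*(8*w^2 + 49*w + 21) + w^3 + 4*w^2 - 21*w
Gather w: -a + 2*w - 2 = -a + 2*w - 2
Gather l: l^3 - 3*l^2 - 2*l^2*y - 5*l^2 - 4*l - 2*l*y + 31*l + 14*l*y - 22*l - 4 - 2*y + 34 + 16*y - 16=l^3 + l^2*(-2*y - 8) + l*(12*y + 5) + 14*y + 14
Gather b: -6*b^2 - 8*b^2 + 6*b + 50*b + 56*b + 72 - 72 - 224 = -14*b^2 + 112*b - 224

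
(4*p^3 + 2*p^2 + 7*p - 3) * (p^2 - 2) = 4*p^5 + 2*p^4 - p^3 - 7*p^2 - 14*p + 6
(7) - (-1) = 8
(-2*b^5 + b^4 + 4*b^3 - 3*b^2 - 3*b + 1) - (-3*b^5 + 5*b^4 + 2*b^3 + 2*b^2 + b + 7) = b^5 - 4*b^4 + 2*b^3 - 5*b^2 - 4*b - 6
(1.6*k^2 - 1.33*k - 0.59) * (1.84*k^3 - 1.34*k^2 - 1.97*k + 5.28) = 2.944*k^5 - 4.5912*k^4 - 2.4554*k^3 + 11.8587*k^2 - 5.8601*k - 3.1152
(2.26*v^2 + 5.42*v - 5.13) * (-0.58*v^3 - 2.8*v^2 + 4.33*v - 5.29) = -1.3108*v^5 - 9.4716*v^4 - 2.4148*v^3 + 25.8772*v^2 - 50.8847*v + 27.1377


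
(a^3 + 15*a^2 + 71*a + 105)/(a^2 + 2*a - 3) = (a^2 + 12*a + 35)/(a - 1)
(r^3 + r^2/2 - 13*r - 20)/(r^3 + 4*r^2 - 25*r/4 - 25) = 2*(r^2 - 2*r - 8)/(2*r^2 + 3*r - 20)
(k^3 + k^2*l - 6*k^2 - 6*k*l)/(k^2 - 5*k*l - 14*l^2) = k*(-k^2 - k*l + 6*k + 6*l)/(-k^2 + 5*k*l + 14*l^2)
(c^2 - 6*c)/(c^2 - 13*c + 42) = c/(c - 7)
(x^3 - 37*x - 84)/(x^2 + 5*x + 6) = (x^2 - 3*x - 28)/(x + 2)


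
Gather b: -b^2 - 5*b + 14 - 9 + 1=-b^2 - 5*b + 6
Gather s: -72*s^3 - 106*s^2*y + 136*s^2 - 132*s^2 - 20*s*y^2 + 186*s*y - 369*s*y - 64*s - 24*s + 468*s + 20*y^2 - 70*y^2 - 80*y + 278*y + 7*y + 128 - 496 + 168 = -72*s^3 + s^2*(4 - 106*y) + s*(-20*y^2 - 183*y + 380) - 50*y^2 + 205*y - 200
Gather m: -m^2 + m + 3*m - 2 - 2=-m^2 + 4*m - 4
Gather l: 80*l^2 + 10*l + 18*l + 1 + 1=80*l^2 + 28*l + 2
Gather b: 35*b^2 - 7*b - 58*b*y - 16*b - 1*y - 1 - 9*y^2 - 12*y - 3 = 35*b^2 + b*(-58*y - 23) - 9*y^2 - 13*y - 4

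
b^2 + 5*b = b*(b + 5)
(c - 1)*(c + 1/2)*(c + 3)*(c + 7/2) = c^4 + 6*c^3 + 27*c^2/4 - 17*c/2 - 21/4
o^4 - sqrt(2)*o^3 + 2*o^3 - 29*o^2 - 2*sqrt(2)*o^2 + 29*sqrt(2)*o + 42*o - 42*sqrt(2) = (o - 3)*(o - 2)*(o + 7)*(o - sqrt(2))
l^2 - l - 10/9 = (l - 5/3)*(l + 2/3)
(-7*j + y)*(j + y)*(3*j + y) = -21*j^3 - 25*j^2*y - 3*j*y^2 + y^3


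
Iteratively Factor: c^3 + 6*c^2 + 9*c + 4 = (c + 1)*(c^2 + 5*c + 4) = (c + 1)*(c + 4)*(c + 1)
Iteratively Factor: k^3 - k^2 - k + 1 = (k - 1)*(k^2 - 1) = (k - 1)*(k + 1)*(k - 1)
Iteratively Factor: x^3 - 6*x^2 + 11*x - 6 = (x - 3)*(x^2 - 3*x + 2) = (x - 3)*(x - 2)*(x - 1)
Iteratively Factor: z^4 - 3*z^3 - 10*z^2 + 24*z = (z - 2)*(z^3 - z^2 - 12*z) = (z - 2)*(z + 3)*(z^2 - 4*z) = (z - 4)*(z - 2)*(z + 3)*(z)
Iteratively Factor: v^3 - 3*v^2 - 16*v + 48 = (v + 4)*(v^2 - 7*v + 12) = (v - 4)*(v + 4)*(v - 3)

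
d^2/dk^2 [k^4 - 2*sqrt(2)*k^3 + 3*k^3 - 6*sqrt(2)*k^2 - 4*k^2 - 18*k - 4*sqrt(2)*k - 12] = 12*k^2 - 12*sqrt(2)*k + 18*k - 12*sqrt(2) - 8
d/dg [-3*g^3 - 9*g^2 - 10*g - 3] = -9*g^2 - 18*g - 10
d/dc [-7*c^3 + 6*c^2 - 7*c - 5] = -21*c^2 + 12*c - 7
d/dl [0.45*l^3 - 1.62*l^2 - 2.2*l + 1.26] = 1.35*l^2 - 3.24*l - 2.2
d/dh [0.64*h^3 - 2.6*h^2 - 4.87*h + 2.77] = 1.92*h^2 - 5.2*h - 4.87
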